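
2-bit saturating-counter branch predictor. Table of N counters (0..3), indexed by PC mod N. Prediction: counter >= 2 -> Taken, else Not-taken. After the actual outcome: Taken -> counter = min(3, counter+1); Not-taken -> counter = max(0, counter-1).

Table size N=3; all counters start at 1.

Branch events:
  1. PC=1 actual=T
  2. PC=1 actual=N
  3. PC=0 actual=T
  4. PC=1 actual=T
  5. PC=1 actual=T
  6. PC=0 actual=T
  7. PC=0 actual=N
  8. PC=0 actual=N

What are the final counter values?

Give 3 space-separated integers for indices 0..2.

Answer: 1 3 1

Derivation:
Ev 1: PC=1 idx=1 pred=N actual=T -> ctr[1]=2
Ev 2: PC=1 idx=1 pred=T actual=N -> ctr[1]=1
Ev 3: PC=0 idx=0 pred=N actual=T -> ctr[0]=2
Ev 4: PC=1 idx=1 pred=N actual=T -> ctr[1]=2
Ev 5: PC=1 idx=1 pred=T actual=T -> ctr[1]=3
Ev 6: PC=0 idx=0 pred=T actual=T -> ctr[0]=3
Ev 7: PC=0 idx=0 pred=T actual=N -> ctr[0]=2
Ev 8: PC=0 idx=0 pred=T actual=N -> ctr[0]=1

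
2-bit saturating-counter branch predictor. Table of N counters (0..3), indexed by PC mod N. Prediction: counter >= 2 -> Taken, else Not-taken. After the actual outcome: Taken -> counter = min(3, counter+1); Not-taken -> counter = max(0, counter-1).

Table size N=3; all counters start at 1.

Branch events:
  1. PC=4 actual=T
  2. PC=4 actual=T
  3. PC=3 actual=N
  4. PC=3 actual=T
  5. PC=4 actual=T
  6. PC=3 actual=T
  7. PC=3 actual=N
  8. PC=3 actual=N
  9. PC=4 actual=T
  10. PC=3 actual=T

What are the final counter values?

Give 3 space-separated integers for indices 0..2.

Answer: 1 3 1

Derivation:
Ev 1: PC=4 idx=1 pred=N actual=T -> ctr[1]=2
Ev 2: PC=4 idx=1 pred=T actual=T -> ctr[1]=3
Ev 3: PC=3 idx=0 pred=N actual=N -> ctr[0]=0
Ev 4: PC=3 idx=0 pred=N actual=T -> ctr[0]=1
Ev 5: PC=4 idx=1 pred=T actual=T -> ctr[1]=3
Ev 6: PC=3 idx=0 pred=N actual=T -> ctr[0]=2
Ev 7: PC=3 idx=0 pred=T actual=N -> ctr[0]=1
Ev 8: PC=3 idx=0 pred=N actual=N -> ctr[0]=0
Ev 9: PC=4 idx=1 pred=T actual=T -> ctr[1]=3
Ev 10: PC=3 idx=0 pred=N actual=T -> ctr[0]=1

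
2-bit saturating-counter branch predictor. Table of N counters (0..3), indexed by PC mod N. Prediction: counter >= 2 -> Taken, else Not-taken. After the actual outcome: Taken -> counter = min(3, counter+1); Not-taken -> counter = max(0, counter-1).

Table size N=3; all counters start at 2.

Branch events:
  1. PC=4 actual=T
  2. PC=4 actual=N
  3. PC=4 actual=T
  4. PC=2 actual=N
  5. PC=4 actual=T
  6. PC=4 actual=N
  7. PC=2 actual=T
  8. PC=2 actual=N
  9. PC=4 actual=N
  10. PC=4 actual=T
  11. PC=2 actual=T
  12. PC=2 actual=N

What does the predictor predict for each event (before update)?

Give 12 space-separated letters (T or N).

Ev 1: PC=4 idx=1 pred=T actual=T -> ctr[1]=3
Ev 2: PC=4 idx=1 pred=T actual=N -> ctr[1]=2
Ev 3: PC=4 idx=1 pred=T actual=T -> ctr[1]=3
Ev 4: PC=2 idx=2 pred=T actual=N -> ctr[2]=1
Ev 5: PC=4 idx=1 pred=T actual=T -> ctr[1]=3
Ev 6: PC=4 idx=1 pred=T actual=N -> ctr[1]=2
Ev 7: PC=2 idx=2 pred=N actual=T -> ctr[2]=2
Ev 8: PC=2 idx=2 pred=T actual=N -> ctr[2]=1
Ev 9: PC=4 idx=1 pred=T actual=N -> ctr[1]=1
Ev 10: PC=4 idx=1 pred=N actual=T -> ctr[1]=2
Ev 11: PC=2 idx=2 pred=N actual=T -> ctr[2]=2
Ev 12: PC=2 idx=2 pred=T actual=N -> ctr[2]=1

Answer: T T T T T T N T T N N T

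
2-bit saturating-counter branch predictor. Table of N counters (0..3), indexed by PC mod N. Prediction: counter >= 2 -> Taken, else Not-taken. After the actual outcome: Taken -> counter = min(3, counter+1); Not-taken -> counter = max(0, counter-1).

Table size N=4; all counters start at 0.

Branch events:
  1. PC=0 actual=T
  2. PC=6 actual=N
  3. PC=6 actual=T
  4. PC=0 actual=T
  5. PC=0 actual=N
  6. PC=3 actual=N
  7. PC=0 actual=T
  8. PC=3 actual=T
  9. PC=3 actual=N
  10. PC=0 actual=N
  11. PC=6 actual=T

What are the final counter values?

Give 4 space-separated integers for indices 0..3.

Answer: 1 0 2 0

Derivation:
Ev 1: PC=0 idx=0 pred=N actual=T -> ctr[0]=1
Ev 2: PC=6 idx=2 pred=N actual=N -> ctr[2]=0
Ev 3: PC=6 idx=2 pred=N actual=T -> ctr[2]=1
Ev 4: PC=0 idx=0 pred=N actual=T -> ctr[0]=2
Ev 5: PC=0 idx=0 pred=T actual=N -> ctr[0]=1
Ev 6: PC=3 idx=3 pred=N actual=N -> ctr[3]=0
Ev 7: PC=0 idx=0 pred=N actual=T -> ctr[0]=2
Ev 8: PC=3 idx=3 pred=N actual=T -> ctr[3]=1
Ev 9: PC=3 idx=3 pred=N actual=N -> ctr[3]=0
Ev 10: PC=0 idx=0 pred=T actual=N -> ctr[0]=1
Ev 11: PC=6 idx=2 pred=N actual=T -> ctr[2]=2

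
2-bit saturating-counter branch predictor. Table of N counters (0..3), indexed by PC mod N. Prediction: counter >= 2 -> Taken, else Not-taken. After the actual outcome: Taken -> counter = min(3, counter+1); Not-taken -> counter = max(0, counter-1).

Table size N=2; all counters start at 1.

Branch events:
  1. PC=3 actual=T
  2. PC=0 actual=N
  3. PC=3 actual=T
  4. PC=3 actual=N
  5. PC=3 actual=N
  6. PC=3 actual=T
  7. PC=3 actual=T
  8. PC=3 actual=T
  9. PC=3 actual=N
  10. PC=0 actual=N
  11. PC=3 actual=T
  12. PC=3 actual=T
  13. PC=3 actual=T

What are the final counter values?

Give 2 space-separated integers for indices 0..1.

Answer: 0 3

Derivation:
Ev 1: PC=3 idx=1 pred=N actual=T -> ctr[1]=2
Ev 2: PC=0 idx=0 pred=N actual=N -> ctr[0]=0
Ev 3: PC=3 idx=1 pred=T actual=T -> ctr[1]=3
Ev 4: PC=3 idx=1 pred=T actual=N -> ctr[1]=2
Ev 5: PC=3 idx=1 pred=T actual=N -> ctr[1]=1
Ev 6: PC=3 idx=1 pred=N actual=T -> ctr[1]=2
Ev 7: PC=3 idx=1 pred=T actual=T -> ctr[1]=3
Ev 8: PC=3 idx=1 pred=T actual=T -> ctr[1]=3
Ev 9: PC=3 idx=1 pred=T actual=N -> ctr[1]=2
Ev 10: PC=0 idx=0 pred=N actual=N -> ctr[0]=0
Ev 11: PC=3 idx=1 pred=T actual=T -> ctr[1]=3
Ev 12: PC=3 idx=1 pred=T actual=T -> ctr[1]=3
Ev 13: PC=3 idx=1 pred=T actual=T -> ctr[1]=3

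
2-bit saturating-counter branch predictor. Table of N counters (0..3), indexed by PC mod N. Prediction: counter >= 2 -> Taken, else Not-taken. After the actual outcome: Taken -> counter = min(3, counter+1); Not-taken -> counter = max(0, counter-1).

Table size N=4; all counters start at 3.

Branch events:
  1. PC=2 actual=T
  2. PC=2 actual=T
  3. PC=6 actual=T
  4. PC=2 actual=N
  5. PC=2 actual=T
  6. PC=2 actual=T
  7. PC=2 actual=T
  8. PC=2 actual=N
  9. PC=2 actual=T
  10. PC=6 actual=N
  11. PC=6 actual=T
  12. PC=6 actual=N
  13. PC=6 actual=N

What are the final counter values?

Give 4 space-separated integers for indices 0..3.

Answer: 3 3 1 3

Derivation:
Ev 1: PC=2 idx=2 pred=T actual=T -> ctr[2]=3
Ev 2: PC=2 idx=2 pred=T actual=T -> ctr[2]=3
Ev 3: PC=6 idx=2 pred=T actual=T -> ctr[2]=3
Ev 4: PC=2 idx=2 pred=T actual=N -> ctr[2]=2
Ev 5: PC=2 idx=2 pred=T actual=T -> ctr[2]=3
Ev 6: PC=2 idx=2 pred=T actual=T -> ctr[2]=3
Ev 7: PC=2 idx=2 pred=T actual=T -> ctr[2]=3
Ev 8: PC=2 idx=2 pred=T actual=N -> ctr[2]=2
Ev 9: PC=2 idx=2 pred=T actual=T -> ctr[2]=3
Ev 10: PC=6 idx=2 pred=T actual=N -> ctr[2]=2
Ev 11: PC=6 idx=2 pred=T actual=T -> ctr[2]=3
Ev 12: PC=6 idx=2 pred=T actual=N -> ctr[2]=2
Ev 13: PC=6 idx=2 pred=T actual=N -> ctr[2]=1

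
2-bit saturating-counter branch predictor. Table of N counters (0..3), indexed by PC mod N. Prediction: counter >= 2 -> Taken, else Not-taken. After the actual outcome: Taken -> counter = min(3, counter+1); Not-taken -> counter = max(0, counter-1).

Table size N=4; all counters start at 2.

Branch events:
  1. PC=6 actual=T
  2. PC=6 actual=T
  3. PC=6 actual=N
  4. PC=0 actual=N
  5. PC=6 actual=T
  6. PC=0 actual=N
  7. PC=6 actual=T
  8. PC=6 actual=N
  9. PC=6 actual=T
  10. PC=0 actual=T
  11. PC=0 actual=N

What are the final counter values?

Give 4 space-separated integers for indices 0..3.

Ev 1: PC=6 idx=2 pred=T actual=T -> ctr[2]=3
Ev 2: PC=6 idx=2 pred=T actual=T -> ctr[2]=3
Ev 3: PC=6 idx=2 pred=T actual=N -> ctr[2]=2
Ev 4: PC=0 idx=0 pred=T actual=N -> ctr[0]=1
Ev 5: PC=6 idx=2 pred=T actual=T -> ctr[2]=3
Ev 6: PC=0 idx=0 pred=N actual=N -> ctr[0]=0
Ev 7: PC=6 idx=2 pred=T actual=T -> ctr[2]=3
Ev 8: PC=6 idx=2 pred=T actual=N -> ctr[2]=2
Ev 9: PC=6 idx=2 pred=T actual=T -> ctr[2]=3
Ev 10: PC=0 idx=0 pred=N actual=T -> ctr[0]=1
Ev 11: PC=0 idx=0 pred=N actual=N -> ctr[0]=0

Answer: 0 2 3 2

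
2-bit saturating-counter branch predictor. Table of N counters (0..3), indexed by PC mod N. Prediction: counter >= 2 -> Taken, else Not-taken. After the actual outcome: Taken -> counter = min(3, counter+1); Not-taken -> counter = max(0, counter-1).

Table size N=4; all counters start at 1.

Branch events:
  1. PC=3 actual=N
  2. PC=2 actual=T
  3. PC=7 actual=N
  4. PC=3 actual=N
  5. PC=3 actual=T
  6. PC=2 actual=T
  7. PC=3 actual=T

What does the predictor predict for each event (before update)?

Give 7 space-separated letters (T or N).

Ev 1: PC=3 idx=3 pred=N actual=N -> ctr[3]=0
Ev 2: PC=2 idx=2 pred=N actual=T -> ctr[2]=2
Ev 3: PC=7 idx=3 pred=N actual=N -> ctr[3]=0
Ev 4: PC=3 idx=3 pred=N actual=N -> ctr[3]=0
Ev 5: PC=3 idx=3 pred=N actual=T -> ctr[3]=1
Ev 6: PC=2 idx=2 pred=T actual=T -> ctr[2]=3
Ev 7: PC=3 idx=3 pred=N actual=T -> ctr[3]=2

Answer: N N N N N T N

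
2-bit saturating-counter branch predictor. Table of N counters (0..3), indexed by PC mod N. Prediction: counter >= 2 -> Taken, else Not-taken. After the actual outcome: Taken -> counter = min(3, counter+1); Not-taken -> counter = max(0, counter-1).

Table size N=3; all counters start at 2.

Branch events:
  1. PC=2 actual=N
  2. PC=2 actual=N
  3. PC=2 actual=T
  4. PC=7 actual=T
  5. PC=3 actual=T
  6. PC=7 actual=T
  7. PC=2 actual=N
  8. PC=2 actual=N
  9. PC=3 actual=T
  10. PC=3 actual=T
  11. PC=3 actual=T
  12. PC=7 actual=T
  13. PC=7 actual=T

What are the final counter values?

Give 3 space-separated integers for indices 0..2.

Answer: 3 3 0

Derivation:
Ev 1: PC=2 idx=2 pred=T actual=N -> ctr[2]=1
Ev 2: PC=2 idx=2 pred=N actual=N -> ctr[2]=0
Ev 3: PC=2 idx=2 pred=N actual=T -> ctr[2]=1
Ev 4: PC=7 idx=1 pred=T actual=T -> ctr[1]=3
Ev 5: PC=3 idx=0 pred=T actual=T -> ctr[0]=3
Ev 6: PC=7 idx=1 pred=T actual=T -> ctr[1]=3
Ev 7: PC=2 idx=2 pred=N actual=N -> ctr[2]=0
Ev 8: PC=2 idx=2 pred=N actual=N -> ctr[2]=0
Ev 9: PC=3 idx=0 pred=T actual=T -> ctr[0]=3
Ev 10: PC=3 idx=0 pred=T actual=T -> ctr[0]=3
Ev 11: PC=3 idx=0 pred=T actual=T -> ctr[0]=3
Ev 12: PC=7 idx=1 pred=T actual=T -> ctr[1]=3
Ev 13: PC=7 idx=1 pred=T actual=T -> ctr[1]=3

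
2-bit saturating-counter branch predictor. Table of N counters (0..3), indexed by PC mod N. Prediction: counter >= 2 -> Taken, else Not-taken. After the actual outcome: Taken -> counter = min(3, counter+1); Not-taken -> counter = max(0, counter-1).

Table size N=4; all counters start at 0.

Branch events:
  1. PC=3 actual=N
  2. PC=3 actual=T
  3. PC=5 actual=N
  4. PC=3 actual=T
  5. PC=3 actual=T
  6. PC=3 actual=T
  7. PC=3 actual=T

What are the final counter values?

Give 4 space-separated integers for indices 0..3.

Ev 1: PC=3 idx=3 pred=N actual=N -> ctr[3]=0
Ev 2: PC=3 idx=3 pred=N actual=T -> ctr[3]=1
Ev 3: PC=5 idx=1 pred=N actual=N -> ctr[1]=0
Ev 4: PC=3 idx=3 pred=N actual=T -> ctr[3]=2
Ev 5: PC=3 idx=3 pred=T actual=T -> ctr[3]=3
Ev 6: PC=3 idx=3 pred=T actual=T -> ctr[3]=3
Ev 7: PC=3 idx=3 pred=T actual=T -> ctr[3]=3

Answer: 0 0 0 3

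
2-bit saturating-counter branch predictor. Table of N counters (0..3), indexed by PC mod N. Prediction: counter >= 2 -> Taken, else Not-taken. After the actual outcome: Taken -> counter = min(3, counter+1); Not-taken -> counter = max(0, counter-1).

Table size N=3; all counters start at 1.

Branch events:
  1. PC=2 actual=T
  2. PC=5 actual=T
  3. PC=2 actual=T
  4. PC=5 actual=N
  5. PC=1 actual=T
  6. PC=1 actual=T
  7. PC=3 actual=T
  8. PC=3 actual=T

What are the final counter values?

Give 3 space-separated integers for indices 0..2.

Ev 1: PC=2 idx=2 pred=N actual=T -> ctr[2]=2
Ev 2: PC=5 idx=2 pred=T actual=T -> ctr[2]=3
Ev 3: PC=2 idx=2 pred=T actual=T -> ctr[2]=3
Ev 4: PC=5 idx=2 pred=T actual=N -> ctr[2]=2
Ev 5: PC=1 idx=1 pred=N actual=T -> ctr[1]=2
Ev 6: PC=1 idx=1 pred=T actual=T -> ctr[1]=3
Ev 7: PC=3 idx=0 pred=N actual=T -> ctr[0]=2
Ev 8: PC=3 idx=0 pred=T actual=T -> ctr[0]=3

Answer: 3 3 2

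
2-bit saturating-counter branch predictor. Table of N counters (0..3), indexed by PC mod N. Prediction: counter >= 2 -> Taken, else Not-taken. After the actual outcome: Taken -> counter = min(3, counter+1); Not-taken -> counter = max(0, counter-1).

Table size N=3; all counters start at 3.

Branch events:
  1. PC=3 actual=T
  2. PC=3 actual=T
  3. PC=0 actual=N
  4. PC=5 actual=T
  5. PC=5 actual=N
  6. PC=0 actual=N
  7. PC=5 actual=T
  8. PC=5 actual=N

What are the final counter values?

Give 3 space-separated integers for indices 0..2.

Answer: 1 3 2

Derivation:
Ev 1: PC=3 idx=0 pred=T actual=T -> ctr[0]=3
Ev 2: PC=3 idx=0 pred=T actual=T -> ctr[0]=3
Ev 3: PC=0 idx=0 pred=T actual=N -> ctr[0]=2
Ev 4: PC=5 idx=2 pred=T actual=T -> ctr[2]=3
Ev 5: PC=5 idx=2 pred=T actual=N -> ctr[2]=2
Ev 6: PC=0 idx=0 pred=T actual=N -> ctr[0]=1
Ev 7: PC=5 idx=2 pred=T actual=T -> ctr[2]=3
Ev 8: PC=5 idx=2 pred=T actual=N -> ctr[2]=2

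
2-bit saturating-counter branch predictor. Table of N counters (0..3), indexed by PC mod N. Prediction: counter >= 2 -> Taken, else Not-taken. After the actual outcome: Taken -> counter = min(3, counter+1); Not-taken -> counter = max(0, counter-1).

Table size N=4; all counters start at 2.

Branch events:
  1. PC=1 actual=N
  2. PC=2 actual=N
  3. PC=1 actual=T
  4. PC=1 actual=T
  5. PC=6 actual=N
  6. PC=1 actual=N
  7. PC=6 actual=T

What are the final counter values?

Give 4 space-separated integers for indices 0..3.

Ev 1: PC=1 idx=1 pred=T actual=N -> ctr[1]=1
Ev 2: PC=2 idx=2 pred=T actual=N -> ctr[2]=1
Ev 3: PC=1 idx=1 pred=N actual=T -> ctr[1]=2
Ev 4: PC=1 idx=1 pred=T actual=T -> ctr[1]=3
Ev 5: PC=6 idx=2 pred=N actual=N -> ctr[2]=0
Ev 6: PC=1 idx=1 pred=T actual=N -> ctr[1]=2
Ev 7: PC=6 idx=2 pred=N actual=T -> ctr[2]=1

Answer: 2 2 1 2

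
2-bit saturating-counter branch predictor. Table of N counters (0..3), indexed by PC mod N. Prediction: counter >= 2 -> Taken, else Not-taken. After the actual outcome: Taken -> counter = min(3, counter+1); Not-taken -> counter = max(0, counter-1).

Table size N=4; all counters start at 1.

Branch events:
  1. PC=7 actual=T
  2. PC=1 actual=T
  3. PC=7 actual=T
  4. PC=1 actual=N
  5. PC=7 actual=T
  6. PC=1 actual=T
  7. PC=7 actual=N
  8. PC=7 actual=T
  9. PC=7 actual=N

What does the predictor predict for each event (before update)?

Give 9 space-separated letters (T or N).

Ev 1: PC=7 idx=3 pred=N actual=T -> ctr[3]=2
Ev 2: PC=1 idx=1 pred=N actual=T -> ctr[1]=2
Ev 3: PC=7 idx=3 pred=T actual=T -> ctr[3]=3
Ev 4: PC=1 idx=1 pred=T actual=N -> ctr[1]=1
Ev 5: PC=7 idx=3 pred=T actual=T -> ctr[3]=3
Ev 6: PC=1 idx=1 pred=N actual=T -> ctr[1]=2
Ev 7: PC=7 idx=3 pred=T actual=N -> ctr[3]=2
Ev 8: PC=7 idx=3 pred=T actual=T -> ctr[3]=3
Ev 9: PC=7 idx=3 pred=T actual=N -> ctr[3]=2

Answer: N N T T T N T T T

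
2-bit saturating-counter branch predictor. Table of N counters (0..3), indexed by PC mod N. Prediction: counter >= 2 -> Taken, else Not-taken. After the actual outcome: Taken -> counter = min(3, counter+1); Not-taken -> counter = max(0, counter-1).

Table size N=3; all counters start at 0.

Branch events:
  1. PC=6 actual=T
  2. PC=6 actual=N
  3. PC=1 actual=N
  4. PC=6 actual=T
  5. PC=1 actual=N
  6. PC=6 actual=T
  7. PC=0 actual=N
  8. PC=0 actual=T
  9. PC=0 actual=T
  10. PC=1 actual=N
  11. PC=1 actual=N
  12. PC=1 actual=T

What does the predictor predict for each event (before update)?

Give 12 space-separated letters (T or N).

Ev 1: PC=6 idx=0 pred=N actual=T -> ctr[0]=1
Ev 2: PC=6 idx=0 pred=N actual=N -> ctr[0]=0
Ev 3: PC=1 idx=1 pred=N actual=N -> ctr[1]=0
Ev 4: PC=6 idx=0 pred=N actual=T -> ctr[0]=1
Ev 5: PC=1 idx=1 pred=N actual=N -> ctr[1]=0
Ev 6: PC=6 idx=0 pred=N actual=T -> ctr[0]=2
Ev 7: PC=0 idx=0 pred=T actual=N -> ctr[0]=1
Ev 8: PC=0 idx=0 pred=N actual=T -> ctr[0]=2
Ev 9: PC=0 idx=0 pred=T actual=T -> ctr[0]=3
Ev 10: PC=1 idx=1 pred=N actual=N -> ctr[1]=0
Ev 11: PC=1 idx=1 pred=N actual=N -> ctr[1]=0
Ev 12: PC=1 idx=1 pred=N actual=T -> ctr[1]=1

Answer: N N N N N N T N T N N N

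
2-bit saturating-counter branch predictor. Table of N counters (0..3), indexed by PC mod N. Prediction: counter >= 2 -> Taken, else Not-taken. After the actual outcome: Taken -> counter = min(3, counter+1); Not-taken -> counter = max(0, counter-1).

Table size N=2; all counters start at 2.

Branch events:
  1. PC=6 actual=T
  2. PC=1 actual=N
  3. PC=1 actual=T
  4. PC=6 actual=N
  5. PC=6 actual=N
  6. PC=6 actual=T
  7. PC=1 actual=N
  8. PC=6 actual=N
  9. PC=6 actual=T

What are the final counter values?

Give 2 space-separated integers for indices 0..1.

Answer: 2 1

Derivation:
Ev 1: PC=6 idx=0 pred=T actual=T -> ctr[0]=3
Ev 2: PC=1 idx=1 pred=T actual=N -> ctr[1]=1
Ev 3: PC=1 idx=1 pred=N actual=T -> ctr[1]=2
Ev 4: PC=6 idx=0 pred=T actual=N -> ctr[0]=2
Ev 5: PC=6 idx=0 pred=T actual=N -> ctr[0]=1
Ev 6: PC=6 idx=0 pred=N actual=T -> ctr[0]=2
Ev 7: PC=1 idx=1 pred=T actual=N -> ctr[1]=1
Ev 8: PC=6 idx=0 pred=T actual=N -> ctr[0]=1
Ev 9: PC=6 idx=0 pred=N actual=T -> ctr[0]=2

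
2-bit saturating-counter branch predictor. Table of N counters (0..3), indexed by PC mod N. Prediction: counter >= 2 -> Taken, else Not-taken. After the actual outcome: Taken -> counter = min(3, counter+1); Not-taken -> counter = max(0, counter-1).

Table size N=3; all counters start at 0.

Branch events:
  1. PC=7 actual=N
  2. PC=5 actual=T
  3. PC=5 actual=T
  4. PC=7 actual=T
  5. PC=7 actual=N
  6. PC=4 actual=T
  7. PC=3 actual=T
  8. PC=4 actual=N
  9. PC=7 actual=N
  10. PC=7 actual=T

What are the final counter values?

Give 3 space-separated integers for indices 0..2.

Ev 1: PC=7 idx=1 pred=N actual=N -> ctr[1]=0
Ev 2: PC=5 idx=2 pred=N actual=T -> ctr[2]=1
Ev 3: PC=5 idx=2 pred=N actual=T -> ctr[2]=2
Ev 4: PC=7 idx=1 pred=N actual=T -> ctr[1]=1
Ev 5: PC=7 idx=1 pred=N actual=N -> ctr[1]=0
Ev 6: PC=4 idx=1 pred=N actual=T -> ctr[1]=1
Ev 7: PC=3 idx=0 pred=N actual=T -> ctr[0]=1
Ev 8: PC=4 idx=1 pred=N actual=N -> ctr[1]=0
Ev 9: PC=7 idx=1 pred=N actual=N -> ctr[1]=0
Ev 10: PC=7 idx=1 pred=N actual=T -> ctr[1]=1

Answer: 1 1 2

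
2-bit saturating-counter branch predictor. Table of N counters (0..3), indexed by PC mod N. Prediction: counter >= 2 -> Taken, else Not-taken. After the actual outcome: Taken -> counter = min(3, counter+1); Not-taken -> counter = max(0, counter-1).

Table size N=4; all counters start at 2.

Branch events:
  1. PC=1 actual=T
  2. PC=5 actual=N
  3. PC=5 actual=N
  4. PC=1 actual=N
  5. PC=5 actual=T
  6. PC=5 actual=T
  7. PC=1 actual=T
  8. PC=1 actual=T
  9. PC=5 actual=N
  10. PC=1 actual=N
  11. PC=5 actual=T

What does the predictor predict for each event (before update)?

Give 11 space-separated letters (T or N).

Answer: T T T N N N T T T T N

Derivation:
Ev 1: PC=1 idx=1 pred=T actual=T -> ctr[1]=3
Ev 2: PC=5 idx=1 pred=T actual=N -> ctr[1]=2
Ev 3: PC=5 idx=1 pred=T actual=N -> ctr[1]=1
Ev 4: PC=1 idx=1 pred=N actual=N -> ctr[1]=0
Ev 5: PC=5 idx=1 pred=N actual=T -> ctr[1]=1
Ev 6: PC=5 idx=1 pred=N actual=T -> ctr[1]=2
Ev 7: PC=1 idx=1 pred=T actual=T -> ctr[1]=3
Ev 8: PC=1 idx=1 pred=T actual=T -> ctr[1]=3
Ev 9: PC=5 idx=1 pred=T actual=N -> ctr[1]=2
Ev 10: PC=1 idx=1 pred=T actual=N -> ctr[1]=1
Ev 11: PC=5 idx=1 pred=N actual=T -> ctr[1]=2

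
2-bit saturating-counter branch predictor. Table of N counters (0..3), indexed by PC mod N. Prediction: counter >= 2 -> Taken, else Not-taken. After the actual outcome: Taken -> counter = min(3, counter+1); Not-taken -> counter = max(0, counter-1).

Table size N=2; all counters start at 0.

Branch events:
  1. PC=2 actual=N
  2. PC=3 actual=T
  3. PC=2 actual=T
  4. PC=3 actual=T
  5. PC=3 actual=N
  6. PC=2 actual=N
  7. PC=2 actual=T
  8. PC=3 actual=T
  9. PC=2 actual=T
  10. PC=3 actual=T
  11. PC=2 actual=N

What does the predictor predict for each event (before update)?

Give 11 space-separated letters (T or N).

Answer: N N N N T N N N N T T

Derivation:
Ev 1: PC=2 idx=0 pred=N actual=N -> ctr[0]=0
Ev 2: PC=3 idx=1 pred=N actual=T -> ctr[1]=1
Ev 3: PC=2 idx=0 pred=N actual=T -> ctr[0]=1
Ev 4: PC=3 idx=1 pred=N actual=T -> ctr[1]=2
Ev 5: PC=3 idx=1 pred=T actual=N -> ctr[1]=1
Ev 6: PC=2 idx=0 pred=N actual=N -> ctr[0]=0
Ev 7: PC=2 idx=0 pred=N actual=T -> ctr[0]=1
Ev 8: PC=3 idx=1 pred=N actual=T -> ctr[1]=2
Ev 9: PC=2 idx=0 pred=N actual=T -> ctr[0]=2
Ev 10: PC=3 idx=1 pred=T actual=T -> ctr[1]=3
Ev 11: PC=2 idx=0 pred=T actual=N -> ctr[0]=1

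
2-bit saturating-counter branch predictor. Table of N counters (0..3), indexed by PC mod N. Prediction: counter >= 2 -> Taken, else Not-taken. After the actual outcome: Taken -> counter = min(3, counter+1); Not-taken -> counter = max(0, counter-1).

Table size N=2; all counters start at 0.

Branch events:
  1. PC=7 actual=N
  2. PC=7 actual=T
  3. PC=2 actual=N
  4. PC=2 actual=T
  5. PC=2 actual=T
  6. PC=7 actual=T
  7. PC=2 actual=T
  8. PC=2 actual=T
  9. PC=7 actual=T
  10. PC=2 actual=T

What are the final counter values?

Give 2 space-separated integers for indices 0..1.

Answer: 3 3

Derivation:
Ev 1: PC=7 idx=1 pred=N actual=N -> ctr[1]=0
Ev 2: PC=7 idx=1 pred=N actual=T -> ctr[1]=1
Ev 3: PC=2 idx=0 pred=N actual=N -> ctr[0]=0
Ev 4: PC=2 idx=0 pred=N actual=T -> ctr[0]=1
Ev 5: PC=2 idx=0 pred=N actual=T -> ctr[0]=2
Ev 6: PC=7 idx=1 pred=N actual=T -> ctr[1]=2
Ev 7: PC=2 idx=0 pred=T actual=T -> ctr[0]=3
Ev 8: PC=2 idx=0 pred=T actual=T -> ctr[0]=3
Ev 9: PC=7 idx=1 pred=T actual=T -> ctr[1]=3
Ev 10: PC=2 idx=0 pred=T actual=T -> ctr[0]=3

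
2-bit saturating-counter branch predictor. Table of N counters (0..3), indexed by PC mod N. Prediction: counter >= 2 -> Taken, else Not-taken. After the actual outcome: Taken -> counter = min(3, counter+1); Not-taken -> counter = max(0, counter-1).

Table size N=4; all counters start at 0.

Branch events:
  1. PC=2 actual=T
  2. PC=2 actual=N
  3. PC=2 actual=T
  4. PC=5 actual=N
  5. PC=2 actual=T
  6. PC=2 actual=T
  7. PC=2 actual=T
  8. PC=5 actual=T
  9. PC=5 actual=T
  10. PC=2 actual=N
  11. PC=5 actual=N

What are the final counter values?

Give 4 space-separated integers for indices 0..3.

Answer: 0 1 2 0

Derivation:
Ev 1: PC=2 idx=2 pred=N actual=T -> ctr[2]=1
Ev 2: PC=2 idx=2 pred=N actual=N -> ctr[2]=0
Ev 3: PC=2 idx=2 pred=N actual=T -> ctr[2]=1
Ev 4: PC=5 idx=1 pred=N actual=N -> ctr[1]=0
Ev 5: PC=2 idx=2 pred=N actual=T -> ctr[2]=2
Ev 6: PC=2 idx=2 pred=T actual=T -> ctr[2]=3
Ev 7: PC=2 idx=2 pred=T actual=T -> ctr[2]=3
Ev 8: PC=5 idx=1 pred=N actual=T -> ctr[1]=1
Ev 9: PC=5 idx=1 pred=N actual=T -> ctr[1]=2
Ev 10: PC=2 idx=2 pred=T actual=N -> ctr[2]=2
Ev 11: PC=5 idx=1 pred=T actual=N -> ctr[1]=1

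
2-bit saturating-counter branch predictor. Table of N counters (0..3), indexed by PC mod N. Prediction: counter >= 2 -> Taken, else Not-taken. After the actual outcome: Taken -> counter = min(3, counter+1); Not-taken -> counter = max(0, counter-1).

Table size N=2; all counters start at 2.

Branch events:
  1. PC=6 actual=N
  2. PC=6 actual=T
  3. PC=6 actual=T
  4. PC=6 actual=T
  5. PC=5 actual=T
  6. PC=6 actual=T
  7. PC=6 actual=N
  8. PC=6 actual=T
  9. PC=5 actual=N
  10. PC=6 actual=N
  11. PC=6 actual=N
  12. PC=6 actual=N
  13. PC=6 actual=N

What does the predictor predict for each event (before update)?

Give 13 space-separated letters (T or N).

Ev 1: PC=6 idx=0 pred=T actual=N -> ctr[0]=1
Ev 2: PC=6 idx=0 pred=N actual=T -> ctr[0]=2
Ev 3: PC=6 idx=0 pred=T actual=T -> ctr[0]=3
Ev 4: PC=6 idx=0 pred=T actual=T -> ctr[0]=3
Ev 5: PC=5 idx=1 pred=T actual=T -> ctr[1]=3
Ev 6: PC=6 idx=0 pred=T actual=T -> ctr[0]=3
Ev 7: PC=6 idx=0 pred=T actual=N -> ctr[0]=2
Ev 8: PC=6 idx=0 pred=T actual=T -> ctr[0]=3
Ev 9: PC=5 idx=1 pred=T actual=N -> ctr[1]=2
Ev 10: PC=6 idx=0 pred=T actual=N -> ctr[0]=2
Ev 11: PC=6 idx=0 pred=T actual=N -> ctr[0]=1
Ev 12: PC=6 idx=0 pred=N actual=N -> ctr[0]=0
Ev 13: PC=6 idx=0 pred=N actual=N -> ctr[0]=0

Answer: T N T T T T T T T T T N N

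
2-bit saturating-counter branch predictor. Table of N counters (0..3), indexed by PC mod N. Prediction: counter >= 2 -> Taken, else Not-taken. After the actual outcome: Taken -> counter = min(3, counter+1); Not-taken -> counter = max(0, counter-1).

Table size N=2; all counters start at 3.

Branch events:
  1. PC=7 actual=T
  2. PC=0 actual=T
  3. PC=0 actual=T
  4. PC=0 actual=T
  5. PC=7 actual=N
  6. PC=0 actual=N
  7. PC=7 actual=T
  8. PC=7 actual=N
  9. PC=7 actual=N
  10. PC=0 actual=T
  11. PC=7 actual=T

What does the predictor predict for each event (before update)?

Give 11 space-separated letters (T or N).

Answer: T T T T T T T T T T N

Derivation:
Ev 1: PC=7 idx=1 pred=T actual=T -> ctr[1]=3
Ev 2: PC=0 idx=0 pred=T actual=T -> ctr[0]=3
Ev 3: PC=0 idx=0 pred=T actual=T -> ctr[0]=3
Ev 4: PC=0 idx=0 pred=T actual=T -> ctr[0]=3
Ev 5: PC=7 idx=1 pred=T actual=N -> ctr[1]=2
Ev 6: PC=0 idx=0 pred=T actual=N -> ctr[0]=2
Ev 7: PC=7 idx=1 pred=T actual=T -> ctr[1]=3
Ev 8: PC=7 idx=1 pred=T actual=N -> ctr[1]=2
Ev 9: PC=7 idx=1 pred=T actual=N -> ctr[1]=1
Ev 10: PC=0 idx=0 pred=T actual=T -> ctr[0]=3
Ev 11: PC=7 idx=1 pred=N actual=T -> ctr[1]=2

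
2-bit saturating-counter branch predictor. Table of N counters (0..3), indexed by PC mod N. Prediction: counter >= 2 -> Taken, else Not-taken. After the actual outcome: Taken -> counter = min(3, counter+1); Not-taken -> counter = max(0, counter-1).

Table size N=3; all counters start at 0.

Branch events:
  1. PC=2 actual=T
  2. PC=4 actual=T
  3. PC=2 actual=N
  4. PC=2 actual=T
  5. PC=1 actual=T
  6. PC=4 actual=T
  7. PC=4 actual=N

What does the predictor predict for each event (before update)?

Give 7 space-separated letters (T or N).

Answer: N N N N N T T

Derivation:
Ev 1: PC=2 idx=2 pred=N actual=T -> ctr[2]=1
Ev 2: PC=4 idx=1 pred=N actual=T -> ctr[1]=1
Ev 3: PC=2 idx=2 pred=N actual=N -> ctr[2]=0
Ev 4: PC=2 idx=2 pred=N actual=T -> ctr[2]=1
Ev 5: PC=1 idx=1 pred=N actual=T -> ctr[1]=2
Ev 6: PC=4 idx=1 pred=T actual=T -> ctr[1]=3
Ev 7: PC=4 idx=1 pred=T actual=N -> ctr[1]=2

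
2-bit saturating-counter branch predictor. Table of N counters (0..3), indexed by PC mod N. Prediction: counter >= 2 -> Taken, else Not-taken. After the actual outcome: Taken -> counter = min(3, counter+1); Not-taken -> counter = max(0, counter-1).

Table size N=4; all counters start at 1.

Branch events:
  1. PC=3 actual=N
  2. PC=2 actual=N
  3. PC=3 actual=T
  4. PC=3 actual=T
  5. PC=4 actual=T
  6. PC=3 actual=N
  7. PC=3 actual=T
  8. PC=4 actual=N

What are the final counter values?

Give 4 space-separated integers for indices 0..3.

Ev 1: PC=3 idx=3 pred=N actual=N -> ctr[3]=0
Ev 2: PC=2 idx=2 pred=N actual=N -> ctr[2]=0
Ev 3: PC=3 idx=3 pred=N actual=T -> ctr[3]=1
Ev 4: PC=3 idx=3 pred=N actual=T -> ctr[3]=2
Ev 5: PC=4 idx=0 pred=N actual=T -> ctr[0]=2
Ev 6: PC=3 idx=3 pred=T actual=N -> ctr[3]=1
Ev 7: PC=3 idx=3 pred=N actual=T -> ctr[3]=2
Ev 8: PC=4 idx=0 pred=T actual=N -> ctr[0]=1

Answer: 1 1 0 2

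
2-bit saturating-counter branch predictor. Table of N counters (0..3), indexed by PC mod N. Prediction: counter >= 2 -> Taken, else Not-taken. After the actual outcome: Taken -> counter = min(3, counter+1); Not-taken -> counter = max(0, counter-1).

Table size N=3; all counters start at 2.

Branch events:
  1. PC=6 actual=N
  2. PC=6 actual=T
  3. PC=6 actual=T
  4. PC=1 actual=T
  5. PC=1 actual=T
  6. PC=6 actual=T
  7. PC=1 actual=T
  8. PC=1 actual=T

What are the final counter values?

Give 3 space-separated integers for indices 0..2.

Ev 1: PC=6 idx=0 pred=T actual=N -> ctr[0]=1
Ev 2: PC=6 idx=0 pred=N actual=T -> ctr[0]=2
Ev 3: PC=6 idx=0 pred=T actual=T -> ctr[0]=3
Ev 4: PC=1 idx=1 pred=T actual=T -> ctr[1]=3
Ev 5: PC=1 idx=1 pred=T actual=T -> ctr[1]=3
Ev 6: PC=6 idx=0 pred=T actual=T -> ctr[0]=3
Ev 7: PC=1 idx=1 pred=T actual=T -> ctr[1]=3
Ev 8: PC=1 idx=1 pred=T actual=T -> ctr[1]=3

Answer: 3 3 2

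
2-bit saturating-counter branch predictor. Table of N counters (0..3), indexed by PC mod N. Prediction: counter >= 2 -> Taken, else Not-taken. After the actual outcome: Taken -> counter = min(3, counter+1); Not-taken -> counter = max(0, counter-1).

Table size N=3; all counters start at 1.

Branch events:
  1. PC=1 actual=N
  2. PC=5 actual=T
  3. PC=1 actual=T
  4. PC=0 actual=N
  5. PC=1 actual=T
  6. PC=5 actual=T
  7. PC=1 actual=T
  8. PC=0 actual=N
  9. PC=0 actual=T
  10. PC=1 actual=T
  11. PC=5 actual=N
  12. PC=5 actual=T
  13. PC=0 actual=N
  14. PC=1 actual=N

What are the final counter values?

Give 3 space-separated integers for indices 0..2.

Answer: 0 2 3

Derivation:
Ev 1: PC=1 idx=1 pred=N actual=N -> ctr[1]=0
Ev 2: PC=5 idx=2 pred=N actual=T -> ctr[2]=2
Ev 3: PC=1 idx=1 pred=N actual=T -> ctr[1]=1
Ev 4: PC=0 idx=0 pred=N actual=N -> ctr[0]=0
Ev 5: PC=1 idx=1 pred=N actual=T -> ctr[1]=2
Ev 6: PC=5 idx=2 pred=T actual=T -> ctr[2]=3
Ev 7: PC=1 idx=1 pred=T actual=T -> ctr[1]=3
Ev 8: PC=0 idx=0 pred=N actual=N -> ctr[0]=0
Ev 9: PC=0 idx=0 pred=N actual=T -> ctr[0]=1
Ev 10: PC=1 idx=1 pred=T actual=T -> ctr[1]=3
Ev 11: PC=5 idx=2 pred=T actual=N -> ctr[2]=2
Ev 12: PC=5 idx=2 pred=T actual=T -> ctr[2]=3
Ev 13: PC=0 idx=0 pred=N actual=N -> ctr[0]=0
Ev 14: PC=1 idx=1 pred=T actual=N -> ctr[1]=2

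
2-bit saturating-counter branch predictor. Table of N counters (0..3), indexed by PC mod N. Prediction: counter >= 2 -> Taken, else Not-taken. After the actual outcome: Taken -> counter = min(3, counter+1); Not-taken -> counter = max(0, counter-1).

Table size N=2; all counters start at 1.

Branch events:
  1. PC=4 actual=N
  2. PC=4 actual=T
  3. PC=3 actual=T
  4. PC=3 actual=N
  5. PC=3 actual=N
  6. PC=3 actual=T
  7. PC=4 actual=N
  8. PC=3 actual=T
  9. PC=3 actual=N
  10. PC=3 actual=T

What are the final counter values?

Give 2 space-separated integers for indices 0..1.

Answer: 0 2

Derivation:
Ev 1: PC=4 idx=0 pred=N actual=N -> ctr[0]=0
Ev 2: PC=4 idx=0 pred=N actual=T -> ctr[0]=1
Ev 3: PC=3 idx=1 pred=N actual=T -> ctr[1]=2
Ev 4: PC=3 idx=1 pred=T actual=N -> ctr[1]=1
Ev 5: PC=3 idx=1 pred=N actual=N -> ctr[1]=0
Ev 6: PC=3 idx=1 pred=N actual=T -> ctr[1]=1
Ev 7: PC=4 idx=0 pred=N actual=N -> ctr[0]=0
Ev 8: PC=3 idx=1 pred=N actual=T -> ctr[1]=2
Ev 9: PC=3 idx=1 pred=T actual=N -> ctr[1]=1
Ev 10: PC=3 idx=1 pred=N actual=T -> ctr[1]=2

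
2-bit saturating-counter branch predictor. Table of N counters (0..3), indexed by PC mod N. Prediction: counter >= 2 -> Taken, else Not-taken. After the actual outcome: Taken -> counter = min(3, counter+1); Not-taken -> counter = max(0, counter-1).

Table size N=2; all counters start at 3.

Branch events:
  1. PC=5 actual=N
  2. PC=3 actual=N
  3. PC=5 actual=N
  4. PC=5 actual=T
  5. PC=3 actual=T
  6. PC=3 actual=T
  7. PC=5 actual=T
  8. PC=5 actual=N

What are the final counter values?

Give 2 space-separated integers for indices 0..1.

Ev 1: PC=5 idx=1 pred=T actual=N -> ctr[1]=2
Ev 2: PC=3 idx=1 pred=T actual=N -> ctr[1]=1
Ev 3: PC=5 idx=1 pred=N actual=N -> ctr[1]=0
Ev 4: PC=5 idx=1 pred=N actual=T -> ctr[1]=1
Ev 5: PC=3 idx=1 pred=N actual=T -> ctr[1]=2
Ev 6: PC=3 idx=1 pred=T actual=T -> ctr[1]=3
Ev 7: PC=5 idx=1 pred=T actual=T -> ctr[1]=3
Ev 8: PC=5 idx=1 pred=T actual=N -> ctr[1]=2

Answer: 3 2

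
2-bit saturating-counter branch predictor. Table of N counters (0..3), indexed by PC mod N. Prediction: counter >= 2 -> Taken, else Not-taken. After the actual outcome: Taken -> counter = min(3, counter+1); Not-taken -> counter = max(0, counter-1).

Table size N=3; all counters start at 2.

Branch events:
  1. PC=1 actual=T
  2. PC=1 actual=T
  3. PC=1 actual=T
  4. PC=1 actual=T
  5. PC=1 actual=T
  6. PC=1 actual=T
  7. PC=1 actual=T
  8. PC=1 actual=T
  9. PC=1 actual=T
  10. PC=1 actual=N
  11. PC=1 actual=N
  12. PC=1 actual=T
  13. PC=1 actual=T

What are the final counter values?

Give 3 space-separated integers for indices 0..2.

Answer: 2 3 2

Derivation:
Ev 1: PC=1 idx=1 pred=T actual=T -> ctr[1]=3
Ev 2: PC=1 idx=1 pred=T actual=T -> ctr[1]=3
Ev 3: PC=1 idx=1 pred=T actual=T -> ctr[1]=3
Ev 4: PC=1 idx=1 pred=T actual=T -> ctr[1]=3
Ev 5: PC=1 idx=1 pred=T actual=T -> ctr[1]=3
Ev 6: PC=1 idx=1 pred=T actual=T -> ctr[1]=3
Ev 7: PC=1 idx=1 pred=T actual=T -> ctr[1]=3
Ev 8: PC=1 idx=1 pred=T actual=T -> ctr[1]=3
Ev 9: PC=1 idx=1 pred=T actual=T -> ctr[1]=3
Ev 10: PC=1 idx=1 pred=T actual=N -> ctr[1]=2
Ev 11: PC=1 idx=1 pred=T actual=N -> ctr[1]=1
Ev 12: PC=1 idx=1 pred=N actual=T -> ctr[1]=2
Ev 13: PC=1 idx=1 pred=T actual=T -> ctr[1]=3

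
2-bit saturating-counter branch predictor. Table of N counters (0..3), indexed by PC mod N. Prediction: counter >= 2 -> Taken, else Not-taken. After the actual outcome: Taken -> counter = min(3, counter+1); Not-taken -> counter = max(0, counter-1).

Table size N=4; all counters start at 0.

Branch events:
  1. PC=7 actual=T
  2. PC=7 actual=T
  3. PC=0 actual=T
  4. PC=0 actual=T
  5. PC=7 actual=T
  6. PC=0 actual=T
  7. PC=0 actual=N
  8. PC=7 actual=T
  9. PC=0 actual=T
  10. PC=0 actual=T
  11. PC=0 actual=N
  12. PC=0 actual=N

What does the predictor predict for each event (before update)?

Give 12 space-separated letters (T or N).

Ev 1: PC=7 idx=3 pred=N actual=T -> ctr[3]=1
Ev 2: PC=7 idx=3 pred=N actual=T -> ctr[3]=2
Ev 3: PC=0 idx=0 pred=N actual=T -> ctr[0]=1
Ev 4: PC=0 idx=0 pred=N actual=T -> ctr[0]=2
Ev 5: PC=7 idx=3 pred=T actual=T -> ctr[3]=3
Ev 6: PC=0 idx=0 pred=T actual=T -> ctr[0]=3
Ev 7: PC=0 idx=0 pred=T actual=N -> ctr[0]=2
Ev 8: PC=7 idx=3 pred=T actual=T -> ctr[3]=3
Ev 9: PC=0 idx=0 pred=T actual=T -> ctr[0]=3
Ev 10: PC=0 idx=0 pred=T actual=T -> ctr[0]=3
Ev 11: PC=0 idx=0 pred=T actual=N -> ctr[0]=2
Ev 12: PC=0 idx=0 pred=T actual=N -> ctr[0]=1

Answer: N N N N T T T T T T T T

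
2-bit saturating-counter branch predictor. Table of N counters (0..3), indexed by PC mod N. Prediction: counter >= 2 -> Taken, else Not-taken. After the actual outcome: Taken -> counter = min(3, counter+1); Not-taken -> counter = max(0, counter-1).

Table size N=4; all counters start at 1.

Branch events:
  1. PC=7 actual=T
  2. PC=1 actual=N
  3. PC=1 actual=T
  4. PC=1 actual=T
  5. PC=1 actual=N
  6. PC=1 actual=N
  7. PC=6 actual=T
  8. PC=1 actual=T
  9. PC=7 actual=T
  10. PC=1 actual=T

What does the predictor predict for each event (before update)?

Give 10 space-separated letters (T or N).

Answer: N N N N T N N N T N

Derivation:
Ev 1: PC=7 idx=3 pred=N actual=T -> ctr[3]=2
Ev 2: PC=1 idx=1 pred=N actual=N -> ctr[1]=0
Ev 3: PC=1 idx=1 pred=N actual=T -> ctr[1]=1
Ev 4: PC=1 idx=1 pred=N actual=T -> ctr[1]=2
Ev 5: PC=1 idx=1 pred=T actual=N -> ctr[1]=1
Ev 6: PC=1 idx=1 pred=N actual=N -> ctr[1]=0
Ev 7: PC=6 idx=2 pred=N actual=T -> ctr[2]=2
Ev 8: PC=1 idx=1 pred=N actual=T -> ctr[1]=1
Ev 9: PC=7 idx=3 pred=T actual=T -> ctr[3]=3
Ev 10: PC=1 idx=1 pred=N actual=T -> ctr[1]=2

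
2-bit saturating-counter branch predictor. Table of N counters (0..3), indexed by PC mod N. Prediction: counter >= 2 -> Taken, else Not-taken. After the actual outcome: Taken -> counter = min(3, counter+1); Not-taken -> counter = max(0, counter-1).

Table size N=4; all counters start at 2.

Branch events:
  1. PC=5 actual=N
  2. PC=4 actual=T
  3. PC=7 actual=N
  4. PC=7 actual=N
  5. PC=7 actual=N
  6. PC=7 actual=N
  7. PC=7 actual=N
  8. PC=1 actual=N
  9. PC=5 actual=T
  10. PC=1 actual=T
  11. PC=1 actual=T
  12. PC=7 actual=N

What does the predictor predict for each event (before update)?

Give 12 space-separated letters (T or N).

Ev 1: PC=5 idx=1 pred=T actual=N -> ctr[1]=1
Ev 2: PC=4 idx=0 pred=T actual=T -> ctr[0]=3
Ev 3: PC=7 idx=3 pred=T actual=N -> ctr[3]=1
Ev 4: PC=7 idx=3 pred=N actual=N -> ctr[3]=0
Ev 5: PC=7 idx=3 pred=N actual=N -> ctr[3]=0
Ev 6: PC=7 idx=3 pred=N actual=N -> ctr[3]=0
Ev 7: PC=7 idx=3 pred=N actual=N -> ctr[3]=0
Ev 8: PC=1 idx=1 pred=N actual=N -> ctr[1]=0
Ev 9: PC=5 idx=1 pred=N actual=T -> ctr[1]=1
Ev 10: PC=1 idx=1 pred=N actual=T -> ctr[1]=2
Ev 11: PC=1 idx=1 pred=T actual=T -> ctr[1]=3
Ev 12: PC=7 idx=3 pred=N actual=N -> ctr[3]=0

Answer: T T T N N N N N N N T N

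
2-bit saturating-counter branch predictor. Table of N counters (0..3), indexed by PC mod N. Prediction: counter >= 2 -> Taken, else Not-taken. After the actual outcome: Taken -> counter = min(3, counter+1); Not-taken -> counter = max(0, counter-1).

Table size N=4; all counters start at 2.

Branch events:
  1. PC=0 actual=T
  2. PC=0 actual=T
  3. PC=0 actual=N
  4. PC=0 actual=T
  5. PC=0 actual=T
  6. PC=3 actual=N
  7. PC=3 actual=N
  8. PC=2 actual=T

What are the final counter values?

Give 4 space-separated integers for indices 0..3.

Ev 1: PC=0 idx=0 pred=T actual=T -> ctr[0]=3
Ev 2: PC=0 idx=0 pred=T actual=T -> ctr[0]=3
Ev 3: PC=0 idx=0 pred=T actual=N -> ctr[0]=2
Ev 4: PC=0 idx=0 pred=T actual=T -> ctr[0]=3
Ev 5: PC=0 idx=0 pred=T actual=T -> ctr[0]=3
Ev 6: PC=3 idx=3 pred=T actual=N -> ctr[3]=1
Ev 7: PC=3 idx=3 pred=N actual=N -> ctr[3]=0
Ev 8: PC=2 idx=2 pred=T actual=T -> ctr[2]=3

Answer: 3 2 3 0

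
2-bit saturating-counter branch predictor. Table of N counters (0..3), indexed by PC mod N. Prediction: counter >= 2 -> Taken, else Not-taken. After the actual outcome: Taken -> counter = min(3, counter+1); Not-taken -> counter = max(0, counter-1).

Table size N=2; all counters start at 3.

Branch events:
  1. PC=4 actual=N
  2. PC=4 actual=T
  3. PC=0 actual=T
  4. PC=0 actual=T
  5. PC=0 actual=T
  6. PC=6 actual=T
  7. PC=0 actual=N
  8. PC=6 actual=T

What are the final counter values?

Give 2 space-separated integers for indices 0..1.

Answer: 3 3

Derivation:
Ev 1: PC=4 idx=0 pred=T actual=N -> ctr[0]=2
Ev 2: PC=4 idx=0 pred=T actual=T -> ctr[0]=3
Ev 3: PC=0 idx=0 pred=T actual=T -> ctr[0]=3
Ev 4: PC=0 idx=0 pred=T actual=T -> ctr[0]=3
Ev 5: PC=0 idx=0 pred=T actual=T -> ctr[0]=3
Ev 6: PC=6 idx=0 pred=T actual=T -> ctr[0]=3
Ev 7: PC=0 idx=0 pred=T actual=N -> ctr[0]=2
Ev 8: PC=6 idx=0 pred=T actual=T -> ctr[0]=3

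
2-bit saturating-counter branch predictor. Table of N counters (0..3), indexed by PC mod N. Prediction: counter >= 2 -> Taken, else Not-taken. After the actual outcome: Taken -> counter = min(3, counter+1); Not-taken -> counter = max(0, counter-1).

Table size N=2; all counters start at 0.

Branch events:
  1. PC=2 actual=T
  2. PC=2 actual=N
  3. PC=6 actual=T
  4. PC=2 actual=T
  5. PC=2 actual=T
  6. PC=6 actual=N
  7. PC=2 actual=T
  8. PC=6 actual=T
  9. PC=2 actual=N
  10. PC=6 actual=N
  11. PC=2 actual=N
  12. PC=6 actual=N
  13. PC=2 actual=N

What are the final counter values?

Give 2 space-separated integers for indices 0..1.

Answer: 0 0

Derivation:
Ev 1: PC=2 idx=0 pred=N actual=T -> ctr[0]=1
Ev 2: PC=2 idx=0 pred=N actual=N -> ctr[0]=0
Ev 3: PC=6 idx=0 pred=N actual=T -> ctr[0]=1
Ev 4: PC=2 idx=0 pred=N actual=T -> ctr[0]=2
Ev 5: PC=2 idx=0 pred=T actual=T -> ctr[0]=3
Ev 6: PC=6 idx=0 pred=T actual=N -> ctr[0]=2
Ev 7: PC=2 idx=0 pred=T actual=T -> ctr[0]=3
Ev 8: PC=6 idx=0 pred=T actual=T -> ctr[0]=3
Ev 9: PC=2 idx=0 pred=T actual=N -> ctr[0]=2
Ev 10: PC=6 idx=0 pred=T actual=N -> ctr[0]=1
Ev 11: PC=2 idx=0 pred=N actual=N -> ctr[0]=0
Ev 12: PC=6 idx=0 pred=N actual=N -> ctr[0]=0
Ev 13: PC=2 idx=0 pred=N actual=N -> ctr[0]=0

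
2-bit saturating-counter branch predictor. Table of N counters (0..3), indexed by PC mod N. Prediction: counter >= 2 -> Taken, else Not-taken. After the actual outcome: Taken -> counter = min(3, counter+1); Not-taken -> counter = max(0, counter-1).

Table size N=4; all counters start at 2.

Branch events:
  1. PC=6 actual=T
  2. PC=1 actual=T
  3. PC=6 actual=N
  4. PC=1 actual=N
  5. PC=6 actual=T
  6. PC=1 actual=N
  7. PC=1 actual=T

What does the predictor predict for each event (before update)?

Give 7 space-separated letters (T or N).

Ev 1: PC=6 idx=2 pred=T actual=T -> ctr[2]=3
Ev 2: PC=1 idx=1 pred=T actual=T -> ctr[1]=3
Ev 3: PC=6 idx=2 pred=T actual=N -> ctr[2]=2
Ev 4: PC=1 idx=1 pred=T actual=N -> ctr[1]=2
Ev 5: PC=6 idx=2 pred=T actual=T -> ctr[2]=3
Ev 6: PC=1 idx=1 pred=T actual=N -> ctr[1]=1
Ev 7: PC=1 idx=1 pred=N actual=T -> ctr[1]=2

Answer: T T T T T T N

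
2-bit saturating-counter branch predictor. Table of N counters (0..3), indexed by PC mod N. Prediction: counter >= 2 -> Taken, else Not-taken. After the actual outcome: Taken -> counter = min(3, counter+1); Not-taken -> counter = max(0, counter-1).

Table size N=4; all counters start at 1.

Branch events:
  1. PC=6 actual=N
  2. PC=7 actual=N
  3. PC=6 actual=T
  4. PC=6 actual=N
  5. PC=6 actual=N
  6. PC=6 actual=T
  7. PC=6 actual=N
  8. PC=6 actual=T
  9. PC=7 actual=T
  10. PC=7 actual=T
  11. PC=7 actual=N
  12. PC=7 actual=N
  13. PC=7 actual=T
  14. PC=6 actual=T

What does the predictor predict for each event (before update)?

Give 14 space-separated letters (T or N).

Answer: N N N N N N N N N N T N N N

Derivation:
Ev 1: PC=6 idx=2 pred=N actual=N -> ctr[2]=0
Ev 2: PC=7 idx=3 pred=N actual=N -> ctr[3]=0
Ev 3: PC=6 idx=2 pred=N actual=T -> ctr[2]=1
Ev 4: PC=6 idx=2 pred=N actual=N -> ctr[2]=0
Ev 5: PC=6 idx=2 pred=N actual=N -> ctr[2]=0
Ev 6: PC=6 idx=2 pred=N actual=T -> ctr[2]=1
Ev 7: PC=6 idx=2 pred=N actual=N -> ctr[2]=0
Ev 8: PC=6 idx=2 pred=N actual=T -> ctr[2]=1
Ev 9: PC=7 idx=3 pred=N actual=T -> ctr[3]=1
Ev 10: PC=7 idx=3 pred=N actual=T -> ctr[3]=2
Ev 11: PC=7 idx=3 pred=T actual=N -> ctr[3]=1
Ev 12: PC=7 idx=3 pred=N actual=N -> ctr[3]=0
Ev 13: PC=7 idx=3 pred=N actual=T -> ctr[3]=1
Ev 14: PC=6 idx=2 pred=N actual=T -> ctr[2]=2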